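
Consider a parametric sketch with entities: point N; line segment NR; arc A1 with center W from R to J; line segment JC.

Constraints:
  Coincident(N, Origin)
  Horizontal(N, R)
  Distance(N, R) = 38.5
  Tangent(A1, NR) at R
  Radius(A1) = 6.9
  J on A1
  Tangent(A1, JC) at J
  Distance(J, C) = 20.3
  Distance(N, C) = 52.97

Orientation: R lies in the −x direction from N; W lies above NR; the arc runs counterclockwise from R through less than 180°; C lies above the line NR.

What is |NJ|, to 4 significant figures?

34.86

N is at the origin; N and R share the same y with |NR| = 38.5 and R on the −x side, so R = (-38.50, 0.000). Since A1 is tangent to NR there, WR ⟂ NR, so W = R + (0, 6.9) = (-38.50, 6.900). Since WJ ⟂ JC (tangency), |WC| = √(6.9² + 20.3²) = 21.44 regardless of where J sits on A1. So C lies on both circle(N, 52.97) and circle(W, 21.44); the above-NR intersection is C = (-45.47, 27.18). J is the foot of the tangent from C: J = (-33.04, 11.12).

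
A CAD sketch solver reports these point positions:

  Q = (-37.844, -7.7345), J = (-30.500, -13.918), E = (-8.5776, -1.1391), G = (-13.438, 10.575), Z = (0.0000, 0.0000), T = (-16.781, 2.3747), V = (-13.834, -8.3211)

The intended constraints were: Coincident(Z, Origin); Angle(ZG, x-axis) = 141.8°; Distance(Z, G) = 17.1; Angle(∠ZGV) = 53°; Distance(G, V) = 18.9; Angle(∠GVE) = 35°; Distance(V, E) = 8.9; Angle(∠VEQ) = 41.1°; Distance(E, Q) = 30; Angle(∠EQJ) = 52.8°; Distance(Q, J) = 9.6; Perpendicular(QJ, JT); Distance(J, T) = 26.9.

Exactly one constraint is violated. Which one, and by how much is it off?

Distance(J, T) = 26.9 — off by 5.60.

Z = (0.00, 0.00) ✓; ZG at 141.8° ✓; |ZG| = 17.10 ✓; ∠ZGV = 53.00° ✓; |GV| = 18.90 ✓; ∠GVE = 35.00° ✓; |VE| = 8.900 ✓; ∠VEQ = 41.10° ✓; |EQ| = 30.00 ✓; ∠EQJ = 52.80° ✓; |QJ| = 9.601 ✓; ∠(QJ, JT) = 90.00° ✓; |JT| = 21.30 ✗.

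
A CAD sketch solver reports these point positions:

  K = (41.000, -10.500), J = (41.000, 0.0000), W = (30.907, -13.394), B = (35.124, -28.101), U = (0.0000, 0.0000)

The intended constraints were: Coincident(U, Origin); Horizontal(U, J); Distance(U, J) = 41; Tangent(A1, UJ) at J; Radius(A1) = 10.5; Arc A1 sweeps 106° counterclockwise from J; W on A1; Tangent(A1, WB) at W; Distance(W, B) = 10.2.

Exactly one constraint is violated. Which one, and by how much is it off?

Distance(W, B) = 10.2 — off by 5.10.

U = (0.00, 0.00) ✓; U.y = 0.00, J.y = 0.00 ✓; |UJ| = 41.00 ✓; ∠(KJ, JU) = 90.00° ✓; |KJ| = 10.50 ✓; bearing(K→W) − bearing(K→J) = 106.0° ✓; |KW| = 10.50 ✓; ∠(KW, WB) = 90.00° ✓; |WB| = 15.30 ✗.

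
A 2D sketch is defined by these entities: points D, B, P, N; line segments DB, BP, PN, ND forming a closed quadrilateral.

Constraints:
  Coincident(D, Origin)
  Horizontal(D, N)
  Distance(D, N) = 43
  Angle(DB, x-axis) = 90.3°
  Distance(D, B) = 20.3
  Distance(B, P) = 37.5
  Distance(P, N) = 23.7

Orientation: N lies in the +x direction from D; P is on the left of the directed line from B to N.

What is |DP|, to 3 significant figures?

43.8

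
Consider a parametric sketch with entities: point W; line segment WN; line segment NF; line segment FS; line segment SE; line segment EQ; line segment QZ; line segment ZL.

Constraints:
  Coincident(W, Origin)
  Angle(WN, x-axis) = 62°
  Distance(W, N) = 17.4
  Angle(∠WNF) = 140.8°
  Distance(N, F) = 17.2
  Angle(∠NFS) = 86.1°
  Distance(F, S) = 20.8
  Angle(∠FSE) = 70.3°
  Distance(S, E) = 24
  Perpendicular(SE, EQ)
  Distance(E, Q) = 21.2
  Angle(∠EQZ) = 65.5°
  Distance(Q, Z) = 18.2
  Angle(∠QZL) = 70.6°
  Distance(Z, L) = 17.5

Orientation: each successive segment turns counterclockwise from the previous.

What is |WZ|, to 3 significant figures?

28.5

W is at the origin; WN runs at 62.0° with length 17.4, so N = (8.17, 15.4). ∠WNF = 140.8° gives NF at 101° from the x-axis; with |NF| = 17.2, F = (4.83, 32.2). ∠NFS = 86.1° gives FS at -165° from the x-axis; with |FS| = 20.8, S = (-15.3, 26.8). ∠FSE = 70.3° gives SE at -55.2° from the x-axis; with |SE| = 24.0, E = (-1.56, 7.11). The perpendicularity gives EQ at right angles to SE, so EQ runs at 34.8°; with |EQ| = 21.2, Q = (15.9, 19.2). ∠EQZ = 65.5° gives QZ at 149° from the x-axis; with |QZ| = 18.2, Z = (0.202, 28.5). Then |WZ| = |Z − W| = 28.5.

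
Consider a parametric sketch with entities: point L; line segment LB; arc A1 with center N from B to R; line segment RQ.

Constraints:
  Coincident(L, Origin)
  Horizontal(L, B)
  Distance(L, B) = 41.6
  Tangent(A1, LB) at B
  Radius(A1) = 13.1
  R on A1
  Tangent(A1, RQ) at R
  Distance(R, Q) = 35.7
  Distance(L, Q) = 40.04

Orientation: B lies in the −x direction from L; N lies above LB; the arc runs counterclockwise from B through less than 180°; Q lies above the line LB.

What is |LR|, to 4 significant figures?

30.89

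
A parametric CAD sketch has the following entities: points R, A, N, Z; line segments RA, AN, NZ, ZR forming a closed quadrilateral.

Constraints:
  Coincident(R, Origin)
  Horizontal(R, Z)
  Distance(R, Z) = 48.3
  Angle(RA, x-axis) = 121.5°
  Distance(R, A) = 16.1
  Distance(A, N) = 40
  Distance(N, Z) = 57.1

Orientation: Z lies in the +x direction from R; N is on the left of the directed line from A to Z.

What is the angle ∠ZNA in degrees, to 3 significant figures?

71.4°

R is at the origin; R and Z share the same y with |RZ| = 48.3 and Z in +x, so Z = (48.3, 0). RA runs at 121.5° with |RA| = 16.1, so A = (-8.41, 13.7). N is determined by |AN| = 40.0 and |NZ| = 57.1 together: it lies at the intersection of circle(A, 40.0) and circle(Z, 57.1). With |AZ| = 58.3, the foot of the radical line on AZ is 14.9 from A and the perpendicular offset is √(40.0² − 14.9²) = 37.1. Taking the left-of-AZ solution: N = (14.8, 46.3).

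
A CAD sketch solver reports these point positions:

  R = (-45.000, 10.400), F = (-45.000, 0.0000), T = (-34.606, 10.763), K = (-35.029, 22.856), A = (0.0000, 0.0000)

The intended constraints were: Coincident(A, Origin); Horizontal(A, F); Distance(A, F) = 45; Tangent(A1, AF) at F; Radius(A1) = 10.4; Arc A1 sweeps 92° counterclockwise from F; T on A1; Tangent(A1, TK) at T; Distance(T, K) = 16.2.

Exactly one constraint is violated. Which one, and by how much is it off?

Distance(T, K) = 16.2 — off by 4.10.

A = (0.00, 0.00) ✓; A.y = 0.00, F.y = 0.00 ✓; |AF| = 45.00 ✓; ∠(RF, FA) = 90.00° ✓; |RF| = 10.40 ✓; bearing(R→T) − bearing(R→F) = 92.00° ✓; |RT| = 10.40 ✓; ∠(RT, TK) = 90.00° ✓; |TK| = 12.10 ✗.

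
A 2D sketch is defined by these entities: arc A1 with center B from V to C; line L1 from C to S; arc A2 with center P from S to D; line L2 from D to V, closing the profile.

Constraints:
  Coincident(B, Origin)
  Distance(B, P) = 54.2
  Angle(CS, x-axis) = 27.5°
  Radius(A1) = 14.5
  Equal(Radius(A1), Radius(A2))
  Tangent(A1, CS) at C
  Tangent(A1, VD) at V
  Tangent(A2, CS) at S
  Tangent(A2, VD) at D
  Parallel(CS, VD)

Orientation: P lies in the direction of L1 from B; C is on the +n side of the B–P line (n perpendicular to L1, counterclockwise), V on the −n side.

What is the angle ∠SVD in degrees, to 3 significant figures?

28.1°

The slot axis is L1's direction at 27.5°, so u = (cos 27.5°, sin 27.5°) = (0.887, 0.462) and n = (−sin 27.5°, cos 27.5°) = (-0.462, 0.887). B is at the origin and P lies 54.2 along u from B, so P = 54.2·u = (48.1, 25.0). Tangency of A1 to both parallel lines with radius 14.5 puts C and V at B ± 14.5·n: C = (-6.70, 12.9), V = (6.70, -12.9). Equal radii place S and D the same way about P: S = P + 14.5·n = (41.4, 37.9), D = P − 14.5·n = (54.8, 12.2). Then cos ∠SVD = VS·VD / (|VS||VD|), giving 28.1°.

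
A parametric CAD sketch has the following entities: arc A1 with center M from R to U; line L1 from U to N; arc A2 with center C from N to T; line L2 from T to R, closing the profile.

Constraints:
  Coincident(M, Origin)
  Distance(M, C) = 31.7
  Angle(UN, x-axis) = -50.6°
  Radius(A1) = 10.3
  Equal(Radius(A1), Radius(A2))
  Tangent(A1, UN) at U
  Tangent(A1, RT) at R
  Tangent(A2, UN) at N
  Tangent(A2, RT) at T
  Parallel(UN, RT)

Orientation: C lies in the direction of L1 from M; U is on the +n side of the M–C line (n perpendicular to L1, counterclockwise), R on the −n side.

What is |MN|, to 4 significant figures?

33.33

The slot axis is L1's direction at -50.6°, so u = (cos -50.6°, sin -50.6°) = (0.6347, -0.7727) and n = (−sin -50.6°, cos -50.6°) = (0.7727, 0.6347). M is at the origin and C lies 31.7 along u from M, so C = 31.7·u = (20.12, -24.50). Tangency of A1 to both parallel lines with radius 10.3 puts U and R at M ± 10.3·n: U = (7.959, 6.538), R = (-7.959, -6.538). Equal radii place N and T the same way about C: N = C + 10.3·n = (28.08, -17.96), T = C − 10.3·n = (12.16, -31.03). Then |MN| = |N − M| = 33.33.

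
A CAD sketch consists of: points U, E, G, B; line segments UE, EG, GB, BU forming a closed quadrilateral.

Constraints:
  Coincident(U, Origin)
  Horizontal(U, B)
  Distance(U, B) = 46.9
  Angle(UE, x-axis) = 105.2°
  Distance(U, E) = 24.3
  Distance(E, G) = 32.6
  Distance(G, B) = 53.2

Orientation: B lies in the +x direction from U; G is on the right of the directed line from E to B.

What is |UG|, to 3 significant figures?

10.7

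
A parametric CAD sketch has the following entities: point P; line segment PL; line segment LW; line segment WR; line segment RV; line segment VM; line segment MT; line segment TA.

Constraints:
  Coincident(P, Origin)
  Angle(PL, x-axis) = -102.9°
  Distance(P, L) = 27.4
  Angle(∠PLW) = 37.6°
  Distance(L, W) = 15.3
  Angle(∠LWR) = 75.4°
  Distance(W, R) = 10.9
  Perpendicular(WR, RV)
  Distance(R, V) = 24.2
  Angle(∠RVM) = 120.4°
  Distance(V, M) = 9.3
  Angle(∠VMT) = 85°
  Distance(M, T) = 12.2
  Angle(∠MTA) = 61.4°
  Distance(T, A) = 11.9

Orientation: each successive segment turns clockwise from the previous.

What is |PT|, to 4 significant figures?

32.97

P is at the origin; PL runs at -102.9° with length 27.4, so L = (-6.117, -26.71). ∠PLW = 37.6° gives LW at 114.7° from the x-axis; with |LW| = 15.3, W = (-12.51, -12.81). ∠LWR = 75.4° gives WR at 10.10° from the x-axis; with |WR| = 10.9, R = (-1.779, -10.90). WR ⟂ RV, so RV runs at -79.90°; with |RV| = 24.2, V = (2.465, -34.72). ∠RVM = 120.4° gives VM at -139.5° from the x-axis; with |VM| = 9.3, M = (-4.607, -40.76). ∠VMT = 85.0° gives MT at 125.5° from the x-axis; with |MT| = 12.2, T = (-11.69, -30.83). Then |PT| = |T − P| = 32.97.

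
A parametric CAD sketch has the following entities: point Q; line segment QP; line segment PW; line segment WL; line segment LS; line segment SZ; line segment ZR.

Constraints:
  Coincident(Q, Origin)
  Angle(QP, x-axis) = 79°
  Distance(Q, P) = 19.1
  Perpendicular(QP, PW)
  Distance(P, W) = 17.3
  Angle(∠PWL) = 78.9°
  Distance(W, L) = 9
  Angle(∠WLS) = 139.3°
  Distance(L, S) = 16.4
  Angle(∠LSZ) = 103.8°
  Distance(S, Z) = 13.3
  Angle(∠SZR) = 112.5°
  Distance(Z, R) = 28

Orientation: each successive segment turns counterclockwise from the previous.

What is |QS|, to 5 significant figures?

2.6822

∠PWL = 78.9° gives WL at -89.900° from the x-axis; with |WL| = 9.0, L = (-13.322, 13.050). ∠WLS = 139.3° gives LS at -49.200° from the x-axis; with |LS| = 16.4, S = (-2.6059, 0.63537). Then |QS| = |S − Q| = 2.6822.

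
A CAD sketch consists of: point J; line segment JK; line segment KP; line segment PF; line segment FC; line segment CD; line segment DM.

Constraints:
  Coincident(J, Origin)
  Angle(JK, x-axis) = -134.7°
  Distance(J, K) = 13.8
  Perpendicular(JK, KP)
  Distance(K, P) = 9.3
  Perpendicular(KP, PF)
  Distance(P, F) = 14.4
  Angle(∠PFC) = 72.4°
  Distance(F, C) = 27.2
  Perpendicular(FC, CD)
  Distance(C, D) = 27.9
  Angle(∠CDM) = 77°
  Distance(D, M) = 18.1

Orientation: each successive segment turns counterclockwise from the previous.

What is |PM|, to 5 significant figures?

11.367

The perpendicularity gives CD at right angles to FC, so CD runs at -117.10°; with |CD| = 27.9, D = (-29.891, -18.561). ∠CDM = 77.0° gives DM at -14.100° from the x-axis; with |DM| = 18.1, M = (-12.336, -22.971). Then |PM| = |M − P| = 11.367.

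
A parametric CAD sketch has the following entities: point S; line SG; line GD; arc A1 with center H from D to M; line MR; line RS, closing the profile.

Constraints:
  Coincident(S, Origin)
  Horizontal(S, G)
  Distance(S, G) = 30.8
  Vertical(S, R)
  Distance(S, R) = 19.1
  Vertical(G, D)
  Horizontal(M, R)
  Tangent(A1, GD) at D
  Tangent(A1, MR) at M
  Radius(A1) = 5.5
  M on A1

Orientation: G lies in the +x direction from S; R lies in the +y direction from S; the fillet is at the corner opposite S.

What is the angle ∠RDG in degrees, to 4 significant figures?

100.1°

The virtual corner opposite S is at (30.80, 19.10). Since A1 is tangent to GD there, HD ⟂ GD and since A1 is tangent to MR there, HM ⟂ MR, with radius 5.5, so the center H sits 5.5 in from both sides at H = (25.30, 13.60). That places the tangent points at D = (30.80, 13.60) on GD and M = (25.30, 19.10) on MR. Then cos ∠RDG = DR·DG / (|DR||DG|), giving 100.1°.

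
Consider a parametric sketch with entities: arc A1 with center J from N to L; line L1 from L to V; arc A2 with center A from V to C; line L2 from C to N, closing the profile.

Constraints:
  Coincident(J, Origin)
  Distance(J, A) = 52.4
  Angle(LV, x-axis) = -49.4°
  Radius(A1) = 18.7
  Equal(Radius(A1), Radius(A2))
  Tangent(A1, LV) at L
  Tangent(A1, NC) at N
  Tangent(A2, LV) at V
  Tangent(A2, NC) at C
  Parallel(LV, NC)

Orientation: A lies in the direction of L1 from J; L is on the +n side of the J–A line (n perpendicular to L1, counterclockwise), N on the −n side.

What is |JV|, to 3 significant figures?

55.6

Tangency of A1 to both parallel lines with radius 18.7 puts L and N at J ± 18.7·n: L = (14.2, 12.2), N = (-14.2, -12.2). Equal radii place V and C the same way about A: V = A + 18.7·n = (48.3, -27.6), C = A − 18.7·n = (19.9, -52.0). Then |JV| = |V − J| = 55.6.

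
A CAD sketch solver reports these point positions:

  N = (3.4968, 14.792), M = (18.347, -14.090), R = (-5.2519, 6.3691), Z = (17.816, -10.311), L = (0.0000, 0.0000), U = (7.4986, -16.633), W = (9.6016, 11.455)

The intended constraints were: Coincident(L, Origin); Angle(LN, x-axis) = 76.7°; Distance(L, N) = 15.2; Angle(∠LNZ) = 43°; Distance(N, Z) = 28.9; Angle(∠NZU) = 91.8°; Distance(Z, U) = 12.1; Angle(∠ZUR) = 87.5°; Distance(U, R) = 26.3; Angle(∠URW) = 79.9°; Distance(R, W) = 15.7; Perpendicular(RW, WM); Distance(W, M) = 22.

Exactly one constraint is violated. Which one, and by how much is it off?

Distance(W, M) = 22 — off by 5.00.

L = (0.00, 0.00) ✓; LN at 76.70° ✓; |LN| = 15.20 ✓; ∠LNZ = 43.00° ✓; |NZ| = 28.90 ✓; ∠NZU = 91.80° ✓; |ZU| = 12.10 ✓; ∠ZUR = 87.50° ✓; |UR| = 26.30 ✓; ∠URW = 79.90° ✓; |RW| = 15.70 ✓; ∠(RW, WM) = 90.00° ✓; |WM| = 27.00 ✗.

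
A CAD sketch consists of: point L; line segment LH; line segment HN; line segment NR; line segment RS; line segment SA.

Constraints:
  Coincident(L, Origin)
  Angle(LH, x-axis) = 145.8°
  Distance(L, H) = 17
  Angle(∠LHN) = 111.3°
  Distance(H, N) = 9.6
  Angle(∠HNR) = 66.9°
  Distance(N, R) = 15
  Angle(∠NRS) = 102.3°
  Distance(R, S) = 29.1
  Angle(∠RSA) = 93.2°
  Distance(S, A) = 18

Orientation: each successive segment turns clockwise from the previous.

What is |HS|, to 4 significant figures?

26.23

L is at the origin; LH runs at 145.8° with length 17.0, so H = (-14.06, 9.555). ∠LHN = 111.3° gives HN at 77.10° from the x-axis; with |HN| = 9.6, N = (-11.92, 18.91). ∠HNR = 66.9° gives NR at -36.00° from the x-axis; with |NR| = 15.0, R = (0.2181, 10.10). ∠NRS = 102.3° gives RS at -113.7° from the x-axis; with |RS| = 29.1, S = (-11.48, -16.55). Then |HS| = |S − H| = 26.23.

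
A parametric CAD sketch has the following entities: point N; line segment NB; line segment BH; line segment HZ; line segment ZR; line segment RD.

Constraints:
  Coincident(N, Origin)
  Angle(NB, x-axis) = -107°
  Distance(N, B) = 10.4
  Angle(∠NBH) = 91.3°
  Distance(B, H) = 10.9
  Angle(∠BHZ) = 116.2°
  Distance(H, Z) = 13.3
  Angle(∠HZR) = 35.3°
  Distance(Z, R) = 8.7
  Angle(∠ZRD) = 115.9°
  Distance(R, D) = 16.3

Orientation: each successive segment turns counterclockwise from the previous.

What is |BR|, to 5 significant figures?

11.994

N is at the origin; NB runs at -107.0° with length 10.4, so B = (-3.0407, -9.9456). ∠NBH = 91.3° gives BH at -18.300° from the x-axis; with |BH| = 10.9, H = (7.3081, -13.368). ∠BHZ = 116.2° gives HZ at 45.500° from the x-axis; with |HZ| = 13.3, Z = (16.630, -3.8819). ∠HZR = 35.3° gives ZR at -169.80° from the x-axis; with |ZR| = 8.7, R = (8.0677, -5.4225). Then |BR| = |R − B| = 11.994.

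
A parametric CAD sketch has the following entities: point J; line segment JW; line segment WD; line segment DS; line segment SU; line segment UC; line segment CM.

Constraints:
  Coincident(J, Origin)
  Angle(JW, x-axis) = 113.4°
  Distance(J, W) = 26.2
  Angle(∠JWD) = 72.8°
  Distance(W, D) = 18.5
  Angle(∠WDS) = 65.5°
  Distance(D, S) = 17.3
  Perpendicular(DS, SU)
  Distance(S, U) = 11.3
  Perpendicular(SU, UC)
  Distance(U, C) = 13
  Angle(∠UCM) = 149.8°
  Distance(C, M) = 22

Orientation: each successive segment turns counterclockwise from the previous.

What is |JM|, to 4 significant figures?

41.96

The perpendicularity gives UC at right angles to SU, so UC runs at 155.1°; with |UC| = 13.0, C = (-15.79, 20.44). ∠UCM = 149.8° gives CM at -174.7° from the x-axis; with |CM| = 22.0, M = (-37.70, 18.41). Then |JM| = |M − J| = 41.96.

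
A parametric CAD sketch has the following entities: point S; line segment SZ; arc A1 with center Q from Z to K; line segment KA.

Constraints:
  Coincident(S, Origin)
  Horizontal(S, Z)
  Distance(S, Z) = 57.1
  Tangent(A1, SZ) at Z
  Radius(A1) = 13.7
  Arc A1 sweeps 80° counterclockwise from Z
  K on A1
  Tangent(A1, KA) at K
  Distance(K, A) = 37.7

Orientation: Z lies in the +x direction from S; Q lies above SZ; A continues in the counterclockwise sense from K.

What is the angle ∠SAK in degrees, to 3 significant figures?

47.9°

On A1, Z sits at bearing -90° from Q; an 80° counterclockwise sweep puts K at bearing -10°, so K = Q + 13.7·(cos -10°, sin -10°) = (70.6, 11.3). The tangent condition forces QK to be normal to KA, so KA runs along (−sin -10°, cos -10°); with |KA| = 37.7, A = (77.1, 48.4). Then cos ∠SAK = AS·AK / (|AS||AK|), giving 47.9°.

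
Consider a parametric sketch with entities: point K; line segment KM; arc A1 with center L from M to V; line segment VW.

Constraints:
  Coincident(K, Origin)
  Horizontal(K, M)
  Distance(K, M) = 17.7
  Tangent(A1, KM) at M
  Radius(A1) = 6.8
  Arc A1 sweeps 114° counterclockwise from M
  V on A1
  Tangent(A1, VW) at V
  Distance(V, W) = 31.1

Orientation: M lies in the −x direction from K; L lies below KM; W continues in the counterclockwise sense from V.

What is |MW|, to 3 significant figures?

38.5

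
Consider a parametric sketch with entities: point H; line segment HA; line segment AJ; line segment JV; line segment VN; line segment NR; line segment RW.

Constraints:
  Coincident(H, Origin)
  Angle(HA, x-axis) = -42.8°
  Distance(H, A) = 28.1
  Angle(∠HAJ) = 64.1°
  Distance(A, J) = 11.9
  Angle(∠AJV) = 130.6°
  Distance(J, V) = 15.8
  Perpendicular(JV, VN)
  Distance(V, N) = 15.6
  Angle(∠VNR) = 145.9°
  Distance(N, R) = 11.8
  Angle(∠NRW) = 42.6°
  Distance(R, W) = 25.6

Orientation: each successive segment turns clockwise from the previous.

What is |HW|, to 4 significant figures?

21.37

∠VNR = 145.9° gives NR at 27.80° from the x-axis; with |NR| = 11.8, R = (13.38, 3.292). ∠NRW = 42.6° gives RW at -109.6° from the x-axis; with |RW| = 25.6, W = (4.791, -20.83). Then |HW| = |W − H| = 21.37.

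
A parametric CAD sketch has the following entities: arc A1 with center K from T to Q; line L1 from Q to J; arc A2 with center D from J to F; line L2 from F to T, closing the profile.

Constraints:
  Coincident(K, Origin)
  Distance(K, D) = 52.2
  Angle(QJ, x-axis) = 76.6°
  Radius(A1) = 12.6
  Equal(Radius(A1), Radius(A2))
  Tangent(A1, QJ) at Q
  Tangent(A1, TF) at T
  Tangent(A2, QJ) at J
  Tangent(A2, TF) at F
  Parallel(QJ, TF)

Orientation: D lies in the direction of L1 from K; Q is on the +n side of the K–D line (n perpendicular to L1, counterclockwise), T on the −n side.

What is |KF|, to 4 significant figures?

53.70

Tangency of A1 to both parallel lines with radius 12.6 puts Q and T at K ± 12.6·n: Q = (-12.26, 2.920), T = (12.26, -2.920). Equal radii place J and F the same way about D: J = D + 12.6·n = (-0.1597, 53.70), F = D − 12.6·n = (24.35, 47.86). Then |KF| = |F − K| = 53.70.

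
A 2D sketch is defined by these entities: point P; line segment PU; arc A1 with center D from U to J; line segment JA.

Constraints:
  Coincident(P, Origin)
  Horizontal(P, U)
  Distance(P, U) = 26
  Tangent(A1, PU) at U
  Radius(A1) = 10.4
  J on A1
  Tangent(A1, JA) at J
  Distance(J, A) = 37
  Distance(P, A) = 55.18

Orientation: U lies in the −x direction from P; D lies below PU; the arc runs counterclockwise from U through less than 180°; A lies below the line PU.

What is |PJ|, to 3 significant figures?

38.4

P is at the origin; P and U share the same y with |PU| = 26.0 and U on the −x side, so U = (-26.0, 0.00). Tangency of A1 to PU means the radius DU is perpendicular to PU, so D = U + (0, -10.4) = (-26.0, -10.4). Since DJ ⟂ JA (tangency), |DA| = √(10.4² + 37.0²) = 38.4 regardless of where J sits on A1. So A lies on both circle(P, 55.18) and circle(D, 38.4); the below-PU intersection is A = (-25.7, -48.8). J is the foot of the tangent from A: J = (-36.0, -13.3).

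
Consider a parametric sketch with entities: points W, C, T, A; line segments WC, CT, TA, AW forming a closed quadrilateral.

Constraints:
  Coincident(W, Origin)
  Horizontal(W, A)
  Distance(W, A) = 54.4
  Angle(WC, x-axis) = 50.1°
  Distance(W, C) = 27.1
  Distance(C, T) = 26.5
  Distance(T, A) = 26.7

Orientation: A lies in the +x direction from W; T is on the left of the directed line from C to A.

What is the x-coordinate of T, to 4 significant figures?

43.63

Checks: |CT| = 26.50 ✓; |TA| = 26.70 ✓.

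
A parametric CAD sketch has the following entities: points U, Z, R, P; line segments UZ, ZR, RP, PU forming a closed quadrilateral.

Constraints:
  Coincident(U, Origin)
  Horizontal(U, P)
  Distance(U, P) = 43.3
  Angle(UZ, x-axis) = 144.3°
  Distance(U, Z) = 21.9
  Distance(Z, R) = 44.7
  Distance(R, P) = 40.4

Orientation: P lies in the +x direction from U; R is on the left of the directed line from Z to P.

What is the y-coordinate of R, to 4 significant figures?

34.04

U is at the origin; U and P share the same y with |UP| = 43.3 and P in +x, so P = (43.3, 0). UZ runs at 144.3° with |UZ| = 21.9, so Z = (-17.78, 12.78). R is determined by |ZR| = 44.7 and |RP| = 40.4 together: it lies at the intersection of circle(Z, 44.7) and circle(P, 40.4). With |ZP| = 62.41, the foot of the radical line on ZP is 34.14 from Z and the perpendicular offset is √(44.7² − 34.14²) = 28.86. Taking the left-of-ZP solution: R = (21.54, 34.04).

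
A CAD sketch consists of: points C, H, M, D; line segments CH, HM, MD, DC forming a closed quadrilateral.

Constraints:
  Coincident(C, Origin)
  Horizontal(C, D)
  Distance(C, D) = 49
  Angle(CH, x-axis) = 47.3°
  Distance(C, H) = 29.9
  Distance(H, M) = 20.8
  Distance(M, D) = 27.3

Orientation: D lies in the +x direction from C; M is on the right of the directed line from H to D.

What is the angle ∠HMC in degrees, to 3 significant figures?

89.2°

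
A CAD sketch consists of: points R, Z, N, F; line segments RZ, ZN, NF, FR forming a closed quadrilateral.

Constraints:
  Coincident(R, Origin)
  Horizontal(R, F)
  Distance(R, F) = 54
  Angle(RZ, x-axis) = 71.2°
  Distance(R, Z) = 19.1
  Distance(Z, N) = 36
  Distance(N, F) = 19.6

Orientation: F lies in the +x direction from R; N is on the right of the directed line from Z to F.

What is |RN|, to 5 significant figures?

34.970

R is at the origin; R and F share the same y with |RF| = 54.0 and F in +x, so F = (54.0, 0). RZ runs at 71.2° with |RZ| = 19.1, so Z = (6.1553, 18.081). N is determined by |ZN| = 36.0 and |NF| = 19.6 together: it lies at the intersection of circle(Z, 36.0) and circle(F, 19.6). With |ZF| = 51.147, the foot of the radical line on ZF is 34.487 from Z and the perpendicular offset is √(36.0² − 34.487²) = 10.325. Taking the right-of-ZF solution: N = (34.766, -3.7693).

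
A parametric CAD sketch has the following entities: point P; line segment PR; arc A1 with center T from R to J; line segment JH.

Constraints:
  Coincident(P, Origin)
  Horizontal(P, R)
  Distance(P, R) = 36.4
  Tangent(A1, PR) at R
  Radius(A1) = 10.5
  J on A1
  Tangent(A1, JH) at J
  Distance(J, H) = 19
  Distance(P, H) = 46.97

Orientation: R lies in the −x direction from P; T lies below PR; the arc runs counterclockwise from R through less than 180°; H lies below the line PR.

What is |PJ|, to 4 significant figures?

47.96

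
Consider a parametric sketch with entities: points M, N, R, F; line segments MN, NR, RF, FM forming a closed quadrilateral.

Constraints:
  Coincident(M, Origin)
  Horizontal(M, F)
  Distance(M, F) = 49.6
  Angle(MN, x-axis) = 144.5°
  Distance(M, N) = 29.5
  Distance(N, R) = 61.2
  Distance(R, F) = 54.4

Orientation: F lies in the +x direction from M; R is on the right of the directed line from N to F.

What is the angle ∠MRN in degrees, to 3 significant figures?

18.7°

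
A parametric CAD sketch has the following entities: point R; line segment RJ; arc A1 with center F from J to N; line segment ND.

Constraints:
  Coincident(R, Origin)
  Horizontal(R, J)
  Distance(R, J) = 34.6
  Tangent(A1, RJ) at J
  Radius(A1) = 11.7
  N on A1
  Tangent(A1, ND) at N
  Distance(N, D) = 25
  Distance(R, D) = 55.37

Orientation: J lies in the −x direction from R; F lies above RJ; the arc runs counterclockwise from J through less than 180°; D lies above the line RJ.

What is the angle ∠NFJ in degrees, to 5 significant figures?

125.15°

R is at the origin; RJ is horizontal with |RJ| = 34.6 and J on the −x side, so J = (-34.600, 0.0000). Since A1 is tangent to RJ there, FJ ⟂ RJ, so F = J + (0, 11.7) = (-34.600, 11.700). Since FN ⟂ ND (tangency), |FD| = √(11.7² + 25.0²) = 27.602 regardless of where N sits on A1. So D lies on both circle(R, 55.37) and circle(F, 27.602); the above-RJ intersection is D = (-39.426, 38.877). N is the foot of the tangent from D: N = (-25.033, 18.436).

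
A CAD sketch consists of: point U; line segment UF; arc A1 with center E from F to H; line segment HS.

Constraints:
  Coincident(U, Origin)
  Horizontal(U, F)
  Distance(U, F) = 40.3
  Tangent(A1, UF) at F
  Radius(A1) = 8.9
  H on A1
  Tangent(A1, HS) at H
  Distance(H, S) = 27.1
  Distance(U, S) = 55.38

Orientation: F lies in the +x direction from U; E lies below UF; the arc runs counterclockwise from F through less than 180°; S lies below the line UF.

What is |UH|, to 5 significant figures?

34.021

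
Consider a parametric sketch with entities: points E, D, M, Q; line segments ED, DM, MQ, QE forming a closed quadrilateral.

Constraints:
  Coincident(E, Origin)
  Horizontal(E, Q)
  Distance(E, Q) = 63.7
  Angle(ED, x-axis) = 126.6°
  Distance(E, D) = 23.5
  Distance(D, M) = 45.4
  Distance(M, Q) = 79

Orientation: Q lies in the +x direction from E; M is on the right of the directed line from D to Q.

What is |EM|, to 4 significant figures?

28.52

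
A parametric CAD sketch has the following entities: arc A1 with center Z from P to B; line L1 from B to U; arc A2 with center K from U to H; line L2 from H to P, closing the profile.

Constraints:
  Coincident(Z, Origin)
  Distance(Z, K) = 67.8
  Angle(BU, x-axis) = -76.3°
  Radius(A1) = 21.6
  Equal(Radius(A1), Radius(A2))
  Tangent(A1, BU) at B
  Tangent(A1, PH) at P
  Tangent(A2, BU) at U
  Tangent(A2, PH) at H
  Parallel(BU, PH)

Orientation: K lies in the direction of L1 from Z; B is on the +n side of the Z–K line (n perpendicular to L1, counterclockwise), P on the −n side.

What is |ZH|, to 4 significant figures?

71.16

The slot axis is L1's direction at -76.3°, so u = (cos -76.3°, sin -76.3°) = (0.2368, -0.9715) and n = (−sin -76.3°, cos -76.3°) = (0.9715, 0.2368). Z is at the origin and K lies 67.8 along u from Z, so K = 67.8·u = (16.06, -65.87). Tangency of A1 to both parallel lines with radius 21.6 puts B and P at Z ± 21.6·n: B = (20.99, 5.116), P = (-20.99, -5.116). Equal radii place U and H the same way about K: U = K + 21.6·n = (37.04, -60.76), H = K − 21.6·n = (-4.928, -70.99). Then |ZH| = |H − Z| = 71.16.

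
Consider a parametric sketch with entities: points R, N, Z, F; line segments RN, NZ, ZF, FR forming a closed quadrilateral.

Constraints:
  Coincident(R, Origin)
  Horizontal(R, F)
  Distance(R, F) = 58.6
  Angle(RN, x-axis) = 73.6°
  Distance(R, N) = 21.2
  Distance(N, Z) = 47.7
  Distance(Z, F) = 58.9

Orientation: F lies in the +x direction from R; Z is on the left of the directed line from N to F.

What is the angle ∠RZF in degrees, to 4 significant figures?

54.82°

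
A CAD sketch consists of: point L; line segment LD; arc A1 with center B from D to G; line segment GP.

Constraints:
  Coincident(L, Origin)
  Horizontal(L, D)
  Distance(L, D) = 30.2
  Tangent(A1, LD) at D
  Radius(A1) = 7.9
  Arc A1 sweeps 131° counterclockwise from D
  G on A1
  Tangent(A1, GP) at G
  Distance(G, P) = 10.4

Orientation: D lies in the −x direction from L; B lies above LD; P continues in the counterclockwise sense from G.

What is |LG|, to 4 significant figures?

27.54

Since A1 is tangent to LD there, BD ⟂ LD, so B = D + (0, 7.9) = (-30.20, 7.900). On A1, D sits at bearing -90° from B; a 131° counterclockwise sweep puts G at bearing 41°, so G = B + 7.9·(cos 41°, sin 41°) = (-24.24, 13.08). Then |LG| = |G − L| = 27.54.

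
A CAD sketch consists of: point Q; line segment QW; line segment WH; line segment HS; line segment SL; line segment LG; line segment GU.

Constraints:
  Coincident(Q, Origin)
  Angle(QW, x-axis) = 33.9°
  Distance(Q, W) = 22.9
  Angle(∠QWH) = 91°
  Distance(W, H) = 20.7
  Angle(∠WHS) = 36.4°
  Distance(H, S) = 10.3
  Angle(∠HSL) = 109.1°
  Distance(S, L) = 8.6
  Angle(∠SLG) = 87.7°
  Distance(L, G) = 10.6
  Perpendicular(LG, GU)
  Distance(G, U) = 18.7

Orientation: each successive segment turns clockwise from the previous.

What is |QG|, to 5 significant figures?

32.470

Q is at the origin; QW runs at 33.9° with length 22.9, so W = (19.007, 12.772). ∠QWH = 91.0° gives WH at -55.100° from the x-axis; with |WH| = 20.7, H = (30.851, -4.2048). ∠WHS = 36.4° gives HS at 161.30° from the x-axis; with |HS| = 10.3, S = (21.094, -0.90247). ∠HSL = 109.1° gives SL at 90.400° from the x-axis; with |SL| = 8.6, L = (21.034, 7.6973). ∠SLG = 87.7° gives LG at -1.9000° from the x-axis; with |LG| = 10.6, G = (31.629, 7.3459). Then |QG| = |G − Q| = 32.470.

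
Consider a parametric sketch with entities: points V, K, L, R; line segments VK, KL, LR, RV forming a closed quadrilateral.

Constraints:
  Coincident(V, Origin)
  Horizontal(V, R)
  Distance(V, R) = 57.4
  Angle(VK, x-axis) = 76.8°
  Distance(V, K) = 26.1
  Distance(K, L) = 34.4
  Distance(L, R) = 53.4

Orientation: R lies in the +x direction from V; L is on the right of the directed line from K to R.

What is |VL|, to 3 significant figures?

10.2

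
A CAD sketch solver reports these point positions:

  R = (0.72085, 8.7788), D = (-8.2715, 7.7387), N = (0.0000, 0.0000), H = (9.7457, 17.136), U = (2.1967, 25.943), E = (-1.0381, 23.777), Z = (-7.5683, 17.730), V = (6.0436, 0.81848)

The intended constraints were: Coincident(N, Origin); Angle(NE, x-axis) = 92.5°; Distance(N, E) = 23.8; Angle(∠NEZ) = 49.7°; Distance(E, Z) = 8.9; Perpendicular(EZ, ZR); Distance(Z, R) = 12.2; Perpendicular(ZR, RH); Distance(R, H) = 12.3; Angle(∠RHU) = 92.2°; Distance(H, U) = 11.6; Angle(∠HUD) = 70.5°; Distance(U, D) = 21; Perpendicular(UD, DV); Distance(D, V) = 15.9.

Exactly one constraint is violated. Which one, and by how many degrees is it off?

Perpendicular(UD, DV) — off by 4.10°.

N = (0.00, 0.00) ✓; NE at 92.50° ✓; |NE| = 23.80 ✓; ∠NEZ = 49.70° ✓; |EZ| = 8.900 ✓; ∠(EZ, ZR) = 90.00° ✓; |ZR| = 12.20 ✓; ∠(ZR, RH) = 90.00° ✓; |RH| = 12.30 ✓; ∠RHU = 92.20° ✓; |HU| = 11.60 ✓; ∠HUD = 70.50° ✓; |UD| = 21.00 ✓; ∠(UD, DV) = 94.10° ✗; |DV| = 15.90 ✓.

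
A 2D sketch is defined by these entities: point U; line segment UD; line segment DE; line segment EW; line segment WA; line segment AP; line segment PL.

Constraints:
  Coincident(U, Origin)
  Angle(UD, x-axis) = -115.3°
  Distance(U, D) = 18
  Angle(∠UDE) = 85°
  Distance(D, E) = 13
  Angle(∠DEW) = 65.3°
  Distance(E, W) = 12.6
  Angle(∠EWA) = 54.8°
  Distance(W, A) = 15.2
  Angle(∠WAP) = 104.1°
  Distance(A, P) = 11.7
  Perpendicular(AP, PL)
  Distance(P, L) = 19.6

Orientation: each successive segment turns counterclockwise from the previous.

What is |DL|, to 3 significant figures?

22.6

U is at the origin; UD runs at -115.3° with length 18.0, so D = (-7.69, -16.3). ∠UDE = 85.0° gives DE at -20.3° from the x-axis; with |DE| = 13.0, E = (4.50, -20.8). ∠DEW = 65.3° gives EW at 94.4° from the x-axis; with |EW| = 12.6, W = (3.53, -8.22). ∠EWA = 54.8° gives WA at -140° from the x-axis; with |WA| = 15.2, A = (-8.18, -17.9). ∠WAP = 104.1° gives AP at -64.5° from the x-axis; with |AP| = 11.7, P = (-3.14, -28.5). AP is perpendicular to PL, so PL runs at 25.5°; with |PL| = 19.6, L = (14.5, -20.0). Then |DL| = |L − D| = 22.6.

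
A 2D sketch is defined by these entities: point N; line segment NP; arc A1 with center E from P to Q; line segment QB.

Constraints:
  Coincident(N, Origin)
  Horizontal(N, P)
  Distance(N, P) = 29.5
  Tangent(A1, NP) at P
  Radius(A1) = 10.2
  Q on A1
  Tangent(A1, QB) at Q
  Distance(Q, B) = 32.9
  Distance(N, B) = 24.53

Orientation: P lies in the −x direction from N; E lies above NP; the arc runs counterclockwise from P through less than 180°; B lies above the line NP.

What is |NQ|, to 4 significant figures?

22.86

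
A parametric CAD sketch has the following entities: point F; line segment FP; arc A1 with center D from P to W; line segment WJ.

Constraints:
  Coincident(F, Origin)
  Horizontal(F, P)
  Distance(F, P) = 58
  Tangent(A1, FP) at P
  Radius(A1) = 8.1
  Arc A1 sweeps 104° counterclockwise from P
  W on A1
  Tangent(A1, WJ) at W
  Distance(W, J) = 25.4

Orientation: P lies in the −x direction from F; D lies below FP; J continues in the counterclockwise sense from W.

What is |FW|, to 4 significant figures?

66.62

F is at the origin; FP is horizontal with |FP| = 58.0 and P on the −x side, so P = (-58.00, 0.000). Since A1 is tangent to FP there, DP ⟂ FP, so D = P + (0, -8.1) = (-58.00, -8.100). On A1, P sits at bearing 90° from D; a 104° counterclockwise sweep puts W at bearing 194°, so W = D + 8.1·(cos 194°, sin 194°) = (-65.86, -10.06). Then |FW| = |W − F| = 66.62.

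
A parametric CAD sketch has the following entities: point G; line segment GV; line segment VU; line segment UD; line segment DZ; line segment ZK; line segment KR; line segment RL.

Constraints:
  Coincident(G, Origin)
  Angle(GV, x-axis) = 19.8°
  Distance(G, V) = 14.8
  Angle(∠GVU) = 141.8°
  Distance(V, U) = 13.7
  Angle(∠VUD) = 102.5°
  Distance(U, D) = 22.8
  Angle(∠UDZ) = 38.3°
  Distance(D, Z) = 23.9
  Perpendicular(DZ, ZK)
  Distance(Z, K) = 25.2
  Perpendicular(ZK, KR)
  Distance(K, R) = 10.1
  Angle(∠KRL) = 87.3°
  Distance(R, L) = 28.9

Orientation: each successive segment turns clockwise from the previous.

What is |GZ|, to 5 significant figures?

11.913

G is at the origin; GV runs at 19.8° with length 14.8, so V = (13.925, 5.0133). ∠GVU = 141.8° gives VU at -18.400° from the x-axis; with |VU| = 13.7, U = (26.925, 0.68893). ∠VUD = 102.5° gives UD at -95.900° from the x-axis; with |UD| = 22.8, D = (24.581, -21.990). ∠UDZ = 38.3° gives DZ at 122.40° from the x-axis; with |DZ| = 23.9, Z = (11.775, -1.8109). Then |GZ| = |Z − G| = 11.913.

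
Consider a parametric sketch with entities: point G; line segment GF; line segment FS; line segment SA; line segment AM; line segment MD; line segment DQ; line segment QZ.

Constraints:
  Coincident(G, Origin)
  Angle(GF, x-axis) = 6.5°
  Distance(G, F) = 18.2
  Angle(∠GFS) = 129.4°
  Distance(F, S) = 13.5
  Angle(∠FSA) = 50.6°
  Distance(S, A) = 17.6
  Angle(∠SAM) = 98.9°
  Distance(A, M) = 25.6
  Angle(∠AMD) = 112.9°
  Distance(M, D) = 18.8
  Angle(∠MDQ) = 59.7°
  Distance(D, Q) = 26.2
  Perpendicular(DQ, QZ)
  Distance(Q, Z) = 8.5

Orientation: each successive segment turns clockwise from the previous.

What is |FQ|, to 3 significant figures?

3.94

G is at the origin; GF runs at 6.5° with length 18.2, so F = (18.1, 2.06). ∠GFS = 129.4° gives FS at -44.1° from the x-axis; with |FS| = 13.5, S = (27.8, -7.33). ∠FSA = 50.6° gives SA at -174° from the x-axis; with |SA| = 17.6, A = (10.3, -9.33). ∠SAM = 98.9° gives AM at 105° from the x-axis; with |AM| = 25.6, M = (3.49, 15.4). ∠AMD = 112.9° gives MD at 38.3° from the x-axis; with |MD| = 18.8, D = (18.2, 27.0). ∠MDQ = 59.7° gives DQ at -82.0° from the x-axis; with |DQ| = 26.2, Q = (21.9, 1.06). Then |FQ| = |Q − F| = 3.94.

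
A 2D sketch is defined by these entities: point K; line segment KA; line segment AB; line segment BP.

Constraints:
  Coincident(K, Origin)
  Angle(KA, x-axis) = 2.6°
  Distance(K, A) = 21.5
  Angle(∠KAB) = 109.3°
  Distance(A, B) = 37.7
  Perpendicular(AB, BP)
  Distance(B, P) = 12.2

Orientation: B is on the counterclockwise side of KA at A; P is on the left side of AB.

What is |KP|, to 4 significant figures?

45.53

∠KAB = 109.3°, so AB runs at 2.6° + (180° − 109.3°) = 73.30° from the x-axis; with |AB| = 37.7, B = A + 37.7·(cos 73.30°, sin 73.30°) = (32.31, 37.09). AB ⟂ BP; with |BP| = 12.2 on the left of AB, P = B + 12.2·(-0.9578, 0.2874) = (20.63, 40.59). Then |KP| = |P − K| = 45.53.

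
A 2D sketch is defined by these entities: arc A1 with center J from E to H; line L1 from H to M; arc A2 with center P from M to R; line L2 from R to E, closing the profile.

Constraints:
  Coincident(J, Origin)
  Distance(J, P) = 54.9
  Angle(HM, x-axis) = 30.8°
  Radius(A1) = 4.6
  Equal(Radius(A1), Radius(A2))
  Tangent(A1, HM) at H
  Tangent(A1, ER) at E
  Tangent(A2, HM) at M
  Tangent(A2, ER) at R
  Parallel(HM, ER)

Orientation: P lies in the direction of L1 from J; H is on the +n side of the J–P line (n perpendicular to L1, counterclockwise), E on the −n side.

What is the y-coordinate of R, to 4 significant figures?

24.16

The slot axis is L1's direction at 30.8°, so u = (cos 30.8°, sin 30.8°) = (0.8590, 0.5120) and n = (−sin 30.8°, cos 30.8°) = (-0.5120, 0.8590). J is at the origin and P lies 54.9 along u from J, so P = 54.9·u = (47.16, 28.11). Tangency of A1 to both parallel lines with radius 4.6 puts H and E at J ± 4.6·n: H = (-2.355, 3.951), E = (2.355, -3.951). Equal radii place M and R the same way about P: M = P + 4.6·n = (44.80, 32.06), R = P − 4.6·n = (49.51, 24.16). So R.y = 24.16.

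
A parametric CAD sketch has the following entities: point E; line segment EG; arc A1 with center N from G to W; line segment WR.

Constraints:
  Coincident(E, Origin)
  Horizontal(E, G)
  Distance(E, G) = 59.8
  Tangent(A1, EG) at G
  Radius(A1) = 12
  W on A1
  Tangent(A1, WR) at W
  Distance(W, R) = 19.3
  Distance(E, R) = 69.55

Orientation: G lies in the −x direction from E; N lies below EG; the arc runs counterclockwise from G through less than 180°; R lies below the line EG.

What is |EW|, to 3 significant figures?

72.4

Checks: |NG| = 12.00 ✓; |NW| = 12.00 ✓; ∠(NW, WR) = 90.00° ✓; |WR| = 19.30 ✓; |ER| = 69.55 ✓.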